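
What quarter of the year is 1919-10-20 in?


Month: October (month 10)
Q1: Jan-Mar, Q2: Apr-Jun, Q3: Jul-Sep, Q4: Oct-Dec

Q4


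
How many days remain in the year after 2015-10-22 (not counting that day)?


Day of year: 295 of 365
Remaining = 365 - 295

70 days


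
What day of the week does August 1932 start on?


Target: August 1, 1932
Anchor: Jan 1, 1932. With p = 1932 - 1 = 1931: (p + p//4 - p//100 + p//400) mod 7 = (1931 + 482 - 19 + 4) mod 7 = 2398 mod 7 = 4 -> Friday (Mon=0 ... Sun=6)
Days before August (Jan-Jul): 213 days
Weekday index = (4 + 213) mod 7 = 0

Monday


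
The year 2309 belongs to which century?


Century = (year - 1) // 100 + 1
= (2309 - 1) // 100 + 1
= 2308 // 100 + 1
= 23 + 1

24th century


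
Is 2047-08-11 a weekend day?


Anchor: Jan 1, 2047. With p = 2047 - 1 = 2046: (p + p//4 - p//100 + p//400) mod 7 = (2046 + 511 - 20 + 5) mod 7 = 2542 mod 7 = 1 -> Tuesday (Mon=0 ... Sun=6)
Day of year: 223; offset = 222
Weekday index = (1 + 222) mod 7 = 6 -> Sunday
Weekend days: Saturday, Sunday

Yes


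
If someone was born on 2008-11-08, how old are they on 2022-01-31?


Birth: 2008-11-08
Reference: 2022-01-31
Year difference: 2022 - 2008 = 14
Birthday not yet reached in 2022, subtract 1

13 years old


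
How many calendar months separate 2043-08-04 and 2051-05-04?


From August 2043 to May 2051
8 years * 12 = 96 months, minus 3 months = 93

93 months


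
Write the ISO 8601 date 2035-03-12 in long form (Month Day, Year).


ISO 2035-03-12 parses as year=2035, month=03, day=12
Month 3 -> March

March 12, 2035


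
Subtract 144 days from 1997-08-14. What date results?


Start: 1997-08-14, subtract 144 days
Back 14 days from August 14 reaches July 31, 1997 -> 130 left
July 1997 has 31 days -> back to June 30, 1997 -> 99 left
June 1997 has 30 days -> back to May 31, 1997 -> 69 left
May 1997 has 31 days -> back to April 30, 1997 -> 38 left
April 1997 has 30 days -> back to March 31, 1997 -> 8 left
March 1997: 31 - 8 = 23 -> lands on March 23

Result: 1997-03-23


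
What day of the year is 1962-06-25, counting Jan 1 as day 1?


Date: June 25, 1962
Days in months 1 through 5: 151
Plus 25 days in June

Day of year: 176


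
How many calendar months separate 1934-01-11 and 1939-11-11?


From January 1934 to November 1939
5 years * 12 = 60 months, plus 10 months = 70

70 months


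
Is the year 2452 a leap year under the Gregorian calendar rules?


Gregorian leap year rule: divisible by 4, but not by 100, unless also by 400.
2452 is divisible by 4 but not 100 -> leap year

Yes


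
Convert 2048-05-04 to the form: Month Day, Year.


ISO 2048-05-04 parses as year=2048, month=05, day=04
Month 5 -> May

May 4, 2048


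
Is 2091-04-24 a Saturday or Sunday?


Anchor: Jan 1, 2091. With p = 2091 - 1 = 2090: (p + p//4 - p//100 + p//400) mod 7 = (2090 + 522 - 20 + 5) mod 7 = 2597 mod 7 = 0 -> Monday (Mon=0 ... Sun=6)
Day of year: 114; offset = 113
Weekday index = (0 + 113) mod 7 = 1 -> Tuesday
Weekend days: Saturday, Sunday

No


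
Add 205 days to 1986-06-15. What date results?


Start: 1986-06-15, add 205 days
June 1986 has 30 days: 30 - 15 = 15 days to June 30 -> 190 left
July 1986 has 31 days -> 159 left
August 1986 has 31 days -> 128 left
September 1986 has 30 days -> 98 left
October 1986 has 31 days -> 67 left
November 1986 has 30 days -> 37 left
December 1986 has 31 days -> 6 left
January 1987: 6 <= 31 -> lands on January 6

Result: 1987-01-06


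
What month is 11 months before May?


May is month 5
5 - 11 = -6; wrap: -6 + 12 = 6

June


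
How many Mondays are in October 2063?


October 2063 has 31 days
Anchor: Jan 1, 2063. With p = 2063 - 1 = 2062: (p + p//4 - p//100 + p//400) mod 7 = (2062 + 515 - 20 + 5) mod 7 = 2562 mod 7 = 0 -> Monday (Mon=0 ... Sun=6)
Days before October (Jan-Sep): 273; October 1 index = (0 + 273) mod 7 = 0 -> Monday
First Monday is October 1
Mondays: 1, 8, 15, 22, 29

5 Mondays


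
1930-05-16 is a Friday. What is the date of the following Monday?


Current: Friday
Target: Monday
Days ahead: 3

Next Monday: 1930-05-19


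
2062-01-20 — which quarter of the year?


Month: January (month 1)
Q1: Jan-Mar, Q2: Apr-Jun, Q3: Jul-Sep, Q4: Oct-Dec

Q1


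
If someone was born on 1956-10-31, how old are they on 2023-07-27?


Birth: 1956-10-31
Reference: 2023-07-27
Year difference: 2023 - 1956 = 67
Birthday not yet reached in 2023, subtract 1

66 years old


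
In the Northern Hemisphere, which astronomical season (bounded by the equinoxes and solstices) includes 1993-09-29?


Date: September 29
Astronomical Autumn (approx.; exact equinox/solstice day varies by year): September 22 to December 20
September 29 falls within the Autumn window

Autumn


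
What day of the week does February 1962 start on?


Target: February 1, 1962
Anchor: Jan 1, 1962. With p = 1962 - 1 = 1961: (p + p//4 - p//100 + p//400) mod 7 = (1961 + 490 - 19 + 4) mod 7 = 2436 mod 7 = 0 -> Monday (Mon=0 ... Sun=6)
Days before February (Jan): 31 days
Weekday index = (0 + 31) mod 7 = 3

Thursday


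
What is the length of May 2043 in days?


May 2043

31 days


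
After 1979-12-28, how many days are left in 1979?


Day of year: 362 of 365
Remaining = 365 - 362

3 days


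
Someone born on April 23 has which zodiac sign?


Date: April 23
Conventional tropical zodiac dates: Taurus from April 20 onward; Gemini starts May 21
April 23 falls within the Taurus range

Taurus


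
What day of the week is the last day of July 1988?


July 1988 has 31 days
Anchor: Jan 1, 1988. With p = 1988 - 1 = 1987: (p + p//4 - p//100 + p//400) mod 7 = (1987 + 496 - 19 + 4) mod 7 = 2468 mod 7 = 4 -> Friday (Mon=0 ... Sun=6)
Days before July (Jan-Jun): 182; July 1 index = (4 + 182) mod 7 = 4 -> Friday
Last day offset: 31 - 1 = 30 days
Weekday index = (4 + 30) mod 7 = 6

Sunday, July 31


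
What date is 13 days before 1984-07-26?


Start: 1984-07-26, subtract 13 days
26 - 13 = 13 stays within July 1984

Result: 1984-07-13


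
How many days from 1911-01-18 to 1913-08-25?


From 1911-01-18 to 1913-08-25
1911-01-18: day of year = 18
1913-08-25: days before August = 31 + 28 + 31 + 30 + 31 + 30 + 31 = 212 (1913 is not a leap year); day of year = 212 + 25 = 237
Rest of 1911: 365 - 18 = 347
Full years 1912 (366): 366
Total = 347 + 366 + 237 = 950

950 days


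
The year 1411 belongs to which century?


Century = (year - 1) // 100 + 1
= (1411 - 1) // 100 + 1
= 1410 // 100 + 1
= 14 + 1

15th century


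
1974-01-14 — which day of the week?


Date: January 14, 1974
Anchor: Jan 1, 1974. With p = 1974 - 1 = 1973: (p + p//4 - p//100 + p//400) mod 7 = (1973 + 493 - 19 + 4) mod 7 = 2451 mod 7 = 1 -> Tuesday (Mon=0 ... Sun=6)
Days into year = 14 - 1 = 13
Weekday index = (1 + 13) mod 7 = 0

Day of the week: Monday


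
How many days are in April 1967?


April 1967

30 days


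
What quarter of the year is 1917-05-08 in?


Month: May (month 5)
Q1: Jan-Mar, Q2: Apr-Jun, Q3: Jul-Sep, Q4: Oct-Dec

Q2


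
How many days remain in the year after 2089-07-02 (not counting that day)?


Day of year: 183 of 365
Remaining = 365 - 183

182 days


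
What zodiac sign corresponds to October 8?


Date: October 8
Conventional tropical zodiac dates: Libra from September 23 onward; Scorpio starts October 23
October 8 falls within the Libra range

Libra


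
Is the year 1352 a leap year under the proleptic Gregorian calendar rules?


Gregorian leap year rule: divisible by 4, but not by 100, unless also by 400.
1352 is divisible by 4 but not 100 -> leap year

Yes


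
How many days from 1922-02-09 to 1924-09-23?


From 1922-02-09 to 1924-09-23
1922-02-09: days before February = 31; day of year = 31 + 9 = 40
1924-09-23: days before September = 31 + 29 + 31 + 30 + 31 + 30 + 31 + 31 = 244 (1924 is a leap year); day of year = 244 + 23 = 267
Rest of 1922: 365 - 40 = 325
Full years 1923 (365): 365
Total = 325 + 365 + 267 = 957

957 days


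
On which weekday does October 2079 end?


October 2079 has 31 days
Anchor: Jan 1, 2079. With p = 2079 - 1 = 2078: (p + p//4 - p//100 + p//400) mod 7 = (2078 + 519 - 20 + 5) mod 7 = 2582 mod 7 = 6 -> Sunday (Mon=0 ... Sun=6)
Days before October (Jan-Sep): 273; October 1 index = (6 + 273) mod 7 = 6 -> Sunday
Last day offset: 31 - 1 = 30 days
Weekday index = (6 + 30) mod 7 = 1

Tuesday, October 31


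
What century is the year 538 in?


Century = (year - 1) // 100 + 1
= (538 - 1) // 100 + 1
= 537 // 100 + 1
= 5 + 1

6th century


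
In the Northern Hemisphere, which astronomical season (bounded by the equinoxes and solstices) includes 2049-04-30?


Date: April 30
Astronomical Spring (approx.; exact equinox/solstice day varies by year): March 20 to June 20
April 30 falls within the Spring window

Spring


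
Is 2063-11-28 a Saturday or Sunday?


Anchor: Jan 1, 2063. With p = 2063 - 1 = 2062: (p + p//4 - p//100 + p//400) mod 7 = (2062 + 515 - 20 + 5) mod 7 = 2562 mod 7 = 0 -> Monday (Mon=0 ... Sun=6)
Day of year: 332; offset = 331
Weekday index = (0 + 331) mod 7 = 2 -> Wednesday
Weekend days: Saturday, Sunday

No


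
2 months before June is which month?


June is month 6
6 - 2 = 4

April


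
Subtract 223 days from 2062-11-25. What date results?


Start: 2062-11-25, subtract 223 days
Back 25 days from November 25 reaches October 31, 2062 -> 198 left
October 2062 has 31 days -> back to September 30, 2062 -> 167 left
September 2062 has 30 days -> back to August 31, 2062 -> 137 left
August 2062 has 31 days -> back to July 31, 2062 -> 106 left
July 2062 has 31 days -> back to June 30, 2062 -> 75 left
June 2062 has 30 days -> back to May 31, 2062 -> 45 left
May 2062 has 31 days -> back to April 30, 2062 -> 14 left
April 2062: 30 - 14 = 16 -> lands on April 16

Result: 2062-04-16


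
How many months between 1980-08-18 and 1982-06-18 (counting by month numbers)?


From August 1980 to June 1982
2 years * 12 = 24 months, minus 2 months = 22

22 months


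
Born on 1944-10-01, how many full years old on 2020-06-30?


Birth: 1944-10-01
Reference: 2020-06-30
Year difference: 2020 - 1944 = 76
Birthday not yet reached in 2020, subtract 1

75 years old


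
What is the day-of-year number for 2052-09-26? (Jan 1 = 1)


Date: September 26, 2052
Days in months 1 through 8: 244
Plus 26 days in September

Day of year: 270


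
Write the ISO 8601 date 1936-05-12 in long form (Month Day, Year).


ISO 1936-05-12 parses as year=1936, month=05, day=12
Month 5 -> May

May 12, 1936


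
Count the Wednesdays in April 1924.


April 1924 has 30 days
Anchor: Jan 1, 1924. With p = 1924 - 1 = 1923: (p + p//4 - p//100 + p//400) mod 7 = (1923 + 480 - 19 + 4) mod 7 = 2388 mod 7 = 1 -> Tuesday (Mon=0 ... Sun=6)
Days before April (Jan-Mar): 91; April 1 index = (1 + 91) mod 7 = 1 -> Tuesday
First Wednesday is April 2
Wednesdays: 2, 9, 16, 23, 30

5 Wednesdays


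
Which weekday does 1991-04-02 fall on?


Date: April 2, 1991
Anchor: Jan 1, 1991. With p = 1991 - 1 = 1990: (p + p//4 - p//100 + p//400) mod 7 = (1990 + 497 - 19 + 4) mod 7 = 2472 mod 7 = 1 -> Tuesday (Mon=0 ... Sun=6)
Days before April (Jan-Mar): 90; offset = 90 + 2 - 1 = 91
Weekday index = (1 + 91) mod 7 = 1

Day of the week: Tuesday


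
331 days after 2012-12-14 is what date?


Start: 2012-12-14, add 331 days
December 2012 has 31 days: 31 - 14 = 17 days to December 31 -> 314 left
January 2013 has 31 days -> 283 left
February 2013 has 28 days -> 255 left
March 2013 has 31 days -> 224 left
April 2013 has 30 days -> 194 left
May 2013 has 31 days -> 163 left
June 2013 has 30 days -> 133 left
July 2013 has 31 days -> 102 left
August 2013 has 31 days -> 71 left
September 2013 has 30 days -> 41 left
October 2013 has 31 days -> 10 left
November 2013: 10 <= 30 -> lands on November 10

Result: 2013-11-10


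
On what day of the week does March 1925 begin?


Target: March 1, 1925
Anchor: Jan 1, 1925. With p = 1925 - 1 = 1924: (p + p//4 - p//100 + p//400) mod 7 = (1924 + 481 - 19 + 4) mod 7 = 2390 mod 7 = 3 -> Thursday (Mon=0 ... Sun=6)
Days before March (Jan-Feb): 59 days
Weekday index = (3 + 59) mod 7 = 6

Sunday


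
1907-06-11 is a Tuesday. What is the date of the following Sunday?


Current: Tuesday
Target: Sunday
Days ahead: 5

Next Sunday: 1907-06-16


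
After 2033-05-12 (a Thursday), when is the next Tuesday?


Current: Thursday
Target: Tuesday
Days ahead: 5

Next Tuesday: 2033-05-17


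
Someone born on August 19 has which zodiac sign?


Date: August 19
Conventional tropical zodiac dates: Leo from July 23 onward; Virgo starts August 23
August 19 falls within the Leo range

Leo


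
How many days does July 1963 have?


July 1963

31 days


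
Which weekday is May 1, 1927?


Target: May 1, 1927
Anchor: Jan 1, 1927. With p = 1927 - 1 = 1926: (p + p//4 - p//100 + p//400) mod 7 = (1926 + 481 - 19 + 4) mod 7 = 2392 mod 7 = 5 -> Saturday (Mon=0 ... Sun=6)
Days before May (Jan-Apr): 120 days
Weekday index = (5 + 120) mod 7 = 6

Sunday


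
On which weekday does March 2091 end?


March 2091 has 31 days
Anchor: Jan 1, 2091. With p = 2091 - 1 = 2090: (p + p//4 - p//100 + p//400) mod 7 = (2090 + 522 - 20 + 5) mod 7 = 2597 mod 7 = 0 -> Monday (Mon=0 ... Sun=6)
Days before March (Jan-Feb): 59; March 1 index = (0 + 59) mod 7 = 3 -> Thursday
Last day offset: 31 - 1 = 30 days
Weekday index = (3 + 30) mod 7 = 5

Saturday, March 31


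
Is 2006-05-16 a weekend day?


Anchor: Jan 1, 2006. With p = 2006 - 1 = 2005: (p + p//4 - p//100 + p//400) mod 7 = (2005 + 501 - 20 + 5) mod 7 = 2491 mod 7 = 6 -> Sunday (Mon=0 ... Sun=6)
Day of year: 136; offset = 135
Weekday index = (6 + 135) mod 7 = 1 -> Tuesday
Weekend days: Saturday, Sunday

No


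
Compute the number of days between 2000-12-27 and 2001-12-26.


From 2000-12-27 to 2001-12-26
2000-12-27: days before December = 31 + 29 + 31 + 30 + 31 + 30 + 31 + 31 + 30 + 31 + 30 = 335 (2000 is a leap year); day of year = 335 + 27 = 362
2001-12-26: days before December = 31 + 28 + 31 + 30 + 31 + 30 + 31 + 31 + 30 + 31 + 30 = 334 (2001 is not a leap year); day of year = 334 + 26 = 360
Rest of 2000: 366 - 362 = 4
Total = 4 + 360 = 364

364 days


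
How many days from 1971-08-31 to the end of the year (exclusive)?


Day of year: 243 of 365
Remaining = 365 - 243

122 days


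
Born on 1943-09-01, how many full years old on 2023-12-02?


Birth: 1943-09-01
Reference: 2023-12-02
Year difference: 2023 - 1943 = 80

80 years old


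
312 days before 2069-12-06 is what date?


Start: 2069-12-06, subtract 312 days
Back 6 days from December 6 reaches November 30, 2069 -> 306 left
November 2069 has 30 days -> back to October 31, 2069 -> 276 left
October 2069 has 31 days -> back to September 30, 2069 -> 245 left
September 2069 has 30 days -> back to August 31, 2069 -> 215 left
August 2069 has 31 days -> back to July 31, 2069 -> 184 left
July 2069 has 31 days -> back to June 30, 2069 -> 153 left
June 2069 has 30 days -> back to May 31, 2069 -> 123 left
May 2069 has 31 days -> back to April 30, 2069 -> 92 left
April 2069 has 30 days -> back to March 31, 2069 -> 62 left
March 2069 has 31 days -> back to February 28, 2069 -> 31 left
February 2069 has 28 days -> back to January 31, 2069 -> 3 left
January 2069: 31 - 3 = 28 -> lands on January 28

Result: 2069-01-28


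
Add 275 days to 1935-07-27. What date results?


Start: 1935-07-27, add 275 days
July 1935 has 31 days: 31 - 27 = 4 days to July 31 -> 271 left
August 1935 has 31 days -> 240 left
September 1935 has 30 days -> 210 left
October 1935 has 31 days -> 179 left
November 1935 has 30 days -> 149 left
December 1935 has 31 days -> 118 left
January 1936 has 31 days -> 87 left
February 1936 has 29 days -> 58 left
March 1936 has 31 days -> 27 left
April 1936: 27 <= 30 -> lands on April 27

Result: 1936-04-27


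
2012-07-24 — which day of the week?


Date: July 24, 2012
Anchor: Jan 1, 2012. With p = 2012 - 1 = 2011: (p + p//4 - p//100 + p//400) mod 7 = (2011 + 502 - 20 + 5) mod 7 = 2498 mod 7 = 6 -> Sunday (Mon=0 ... Sun=6)
Days before July (Jan-Jun): 182; offset = 182 + 24 - 1 = 205
Weekday index = (6 + 205) mod 7 = 1

Day of the week: Tuesday


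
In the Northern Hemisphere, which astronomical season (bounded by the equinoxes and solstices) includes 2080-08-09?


Date: August 9
Astronomical Summer (approx.; exact equinox/solstice day varies by year): June 21 to September 21
August 9 falls within the Summer window

Summer


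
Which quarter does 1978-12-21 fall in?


Month: December (month 12)
Q1: Jan-Mar, Q2: Apr-Jun, Q3: Jul-Sep, Q4: Oct-Dec

Q4


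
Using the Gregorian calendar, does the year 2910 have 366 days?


Gregorian leap year rule: divisible by 4, but not by 100, unless also by 400.
2910 is not divisible by 4 -> not a leap year

No


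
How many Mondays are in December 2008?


December 2008 has 31 days
Anchor: Jan 1, 2008. With p = 2008 - 1 = 2007: (p + p//4 - p//100 + p//400) mod 7 = (2007 + 501 - 20 + 5) mod 7 = 2493 mod 7 = 1 -> Tuesday (Mon=0 ... Sun=6)
Days before December (Jan-Nov): 335; December 1 index = (1 + 335) mod 7 = 0 -> Monday
First Monday is December 1
Mondays: 1, 8, 15, 22, 29

5 Mondays


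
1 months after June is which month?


June is month 6
6 + 1 = 7

July


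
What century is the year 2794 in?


Century = (year - 1) // 100 + 1
= (2794 - 1) // 100 + 1
= 2793 // 100 + 1
= 27 + 1

28th century


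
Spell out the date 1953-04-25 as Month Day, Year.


ISO 1953-04-25 parses as year=1953, month=04, day=25
Month 4 -> April

April 25, 1953


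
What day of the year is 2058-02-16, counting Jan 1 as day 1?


Date: February 16, 2058
Days in months 1 through 1: 31
Plus 16 days in February

Day of year: 47


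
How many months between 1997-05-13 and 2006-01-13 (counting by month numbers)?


From May 1997 to January 2006
9 years * 12 = 108 months, minus 4 months = 104

104 months


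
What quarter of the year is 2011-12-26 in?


Month: December (month 12)
Q1: Jan-Mar, Q2: Apr-Jun, Q3: Jul-Sep, Q4: Oct-Dec

Q4


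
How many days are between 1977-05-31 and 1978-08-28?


From 1977-05-31 to 1978-08-28
1977-05-31: days before May = 31 + 28 + 31 + 30 = 120 (1977 is not a leap year); day of year = 120 + 31 = 151
1978-08-28: days before August = 31 + 28 + 31 + 30 + 31 + 30 + 31 = 212 (1978 is not a leap year); day of year = 212 + 28 = 240
Rest of 1977: 365 - 151 = 214
Total = 214 + 240 = 454

454 days


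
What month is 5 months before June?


June is month 6
6 - 5 = 1

January


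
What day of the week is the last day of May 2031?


May 2031 has 31 days
Anchor: Jan 1, 2031. With p = 2031 - 1 = 2030: (p + p//4 - p//100 + p//400) mod 7 = (2030 + 507 - 20 + 5) mod 7 = 2522 mod 7 = 2 -> Wednesday (Mon=0 ... Sun=6)
Days before May (Jan-Apr): 120; May 1 index = (2 + 120) mod 7 = 3 -> Thursday
Last day offset: 31 - 1 = 30 days
Weekday index = (3 + 30) mod 7 = 5

Saturday, May 31


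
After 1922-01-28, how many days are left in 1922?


Day of year: 28 of 365
Remaining = 365 - 28

337 days


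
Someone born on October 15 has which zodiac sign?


Date: October 15
Conventional tropical zodiac dates: Libra from September 23 onward; Scorpio starts October 23
October 15 falls within the Libra range

Libra


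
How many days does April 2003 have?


April 2003

30 days


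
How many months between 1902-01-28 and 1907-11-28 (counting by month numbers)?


From January 1902 to November 1907
5 years * 12 = 60 months, plus 10 months = 70

70 months


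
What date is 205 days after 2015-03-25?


Start: 2015-03-25, add 205 days
March 2015 has 31 days: 31 - 25 = 6 days to March 31 -> 199 left
April 2015 has 30 days -> 169 left
May 2015 has 31 days -> 138 left
June 2015 has 30 days -> 108 left
July 2015 has 31 days -> 77 left
August 2015 has 31 days -> 46 left
September 2015 has 30 days -> 16 left
October 2015: 16 <= 31 -> lands on October 16

Result: 2015-10-16


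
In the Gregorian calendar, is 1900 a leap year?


Gregorian leap year rule: divisible by 4, but not by 100, unless also by 400.
1900 is divisible by 100 but not 400 -> not a leap year

No


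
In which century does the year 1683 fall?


Century = (year - 1) // 100 + 1
= (1683 - 1) // 100 + 1
= 1682 // 100 + 1
= 16 + 1

17th century


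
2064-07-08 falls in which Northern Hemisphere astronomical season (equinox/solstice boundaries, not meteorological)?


Date: July 8
Astronomical Summer (approx.; exact equinox/solstice day varies by year): June 21 to September 21
July 8 falls within the Summer window

Summer


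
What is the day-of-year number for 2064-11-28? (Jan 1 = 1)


Date: November 28, 2064
Days in months 1 through 10: 305
Plus 28 days in November

Day of year: 333


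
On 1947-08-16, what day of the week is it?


Date: August 16, 1947
Anchor: Jan 1, 1947. With p = 1947 - 1 = 1946: (p + p//4 - p//100 + p//400) mod 7 = (1946 + 486 - 19 + 4) mod 7 = 2417 mod 7 = 2 -> Wednesday (Mon=0 ... Sun=6)
Days before August (Jan-Jul): 212; offset = 212 + 16 - 1 = 227
Weekday index = (2 + 227) mod 7 = 5

Day of the week: Saturday


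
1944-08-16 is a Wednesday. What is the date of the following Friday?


Current: Wednesday
Target: Friday
Days ahead: 2

Next Friday: 1944-08-18


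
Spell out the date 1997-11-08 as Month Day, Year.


ISO 1997-11-08 parses as year=1997, month=11, day=08
Month 11 -> November

November 8, 1997


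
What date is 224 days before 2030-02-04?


Start: 2030-02-04, subtract 224 days
Back 4 days from February 4 reaches January 31, 2030 -> 220 left
January 2030 has 31 days -> back to December 31, 2029 -> 189 left
December 2029 has 31 days -> back to November 30, 2029 -> 158 left
November 2029 has 30 days -> back to October 31, 2029 -> 128 left
October 2029 has 31 days -> back to September 30, 2029 -> 97 left
September 2029 has 30 days -> back to August 31, 2029 -> 67 left
August 2029 has 31 days -> back to July 31, 2029 -> 36 left
July 2029 has 31 days -> back to June 30, 2029 -> 5 left
June 2029: 30 - 5 = 25 -> lands on June 25

Result: 2029-06-25


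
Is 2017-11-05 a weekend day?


Anchor: Jan 1, 2017. With p = 2017 - 1 = 2016: (p + p//4 - p//100 + p//400) mod 7 = (2016 + 504 - 20 + 5) mod 7 = 2505 mod 7 = 6 -> Sunday (Mon=0 ... Sun=6)
Day of year: 309; offset = 308
Weekday index = (6 + 308) mod 7 = 6 -> Sunday
Weekend days: Saturday, Sunday

Yes


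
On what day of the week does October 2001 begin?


Target: October 1, 2001
Anchor: Jan 1, 2001. With p = 2001 - 1 = 2000: (p + p//4 - p//100 + p//400) mod 7 = (2000 + 500 - 20 + 5) mod 7 = 2485 mod 7 = 0 -> Monday (Mon=0 ... Sun=6)
Days before October (Jan-Sep): 273 days
Weekday index = (0 + 273) mod 7 = 0

Monday


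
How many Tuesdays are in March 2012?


March 2012 has 31 days
Anchor: Jan 1, 2012. With p = 2012 - 1 = 2011: (p + p//4 - p//100 + p//400) mod 7 = (2011 + 502 - 20 + 5) mod 7 = 2498 mod 7 = 6 -> Sunday (Mon=0 ... Sun=6)
Days before March (Jan-Feb): 60; March 1 index = (6 + 60) mod 7 = 3 -> Thursday
First Tuesday is March 6
Tuesdays: 6, 13, 20, 27

4 Tuesdays


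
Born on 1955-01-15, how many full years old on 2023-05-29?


Birth: 1955-01-15
Reference: 2023-05-29
Year difference: 2023 - 1955 = 68

68 years old


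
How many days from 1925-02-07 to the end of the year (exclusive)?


Day of year: 38 of 365
Remaining = 365 - 38

327 days


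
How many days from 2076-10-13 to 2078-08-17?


From 2076-10-13 to 2078-08-17
2076-10-13: days before October = 31 + 29 + 31 + 30 + 31 + 30 + 31 + 31 + 30 = 274 (2076 is a leap year); day of year = 274 + 13 = 287
2078-08-17: days before August = 31 + 28 + 31 + 30 + 31 + 30 + 31 = 212 (2078 is not a leap year); day of year = 212 + 17 = 229
Rest of 2076: 366 - 287 = 79
Full years 2077 (365): 365
Total = 79 + 365 + 229 = 673

673 days


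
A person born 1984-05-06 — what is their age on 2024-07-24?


Birth: 1984-05-06
Reference: 2024-07-24
Year difference: 2024 - 1984 = 40

40 years old


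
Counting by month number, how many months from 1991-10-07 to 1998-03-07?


From October 1991 to March 1998
7 years * 12 = 84 months, minus 7 months = 77

77 months


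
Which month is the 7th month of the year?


Month 7 of 12

July


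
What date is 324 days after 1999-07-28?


Start: 1999-07-28, add 324 days
July 1999 has 31 days: 31 - 28 = 3 days to July 31 -> 321 left
August 1999 has 31 days -> 290 left
September 1999 has 30 days -> 260 left
October 1999 has 31 days -> 229 left
November 1999 has 30 days -> 199 left
December 1999 has 31 days -> 168 left
January 2000 has 31 days -> 137 left
February 2000 has 29 days -> 108 left
March 2000 has 31 days -> 77 left
April 2000 has 30 days -> 47 left
May 2000 has 31 days -> 16 left
June 2000: 16 <= 30 -> lands on June 16

Result: 2000-06-16


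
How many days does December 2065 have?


December 2065

31 days


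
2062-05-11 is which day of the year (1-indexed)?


Date: May 11, 2062
Days in months 1 through 4: 120
Plus 11 days in May

Day of year: 131


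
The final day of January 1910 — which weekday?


January 1910 has 31 days
Anchor: Jan 1, 1910. With p = 1910 - 1 = 1909: (p + p//4 - p//100 + p//400) mod 7 = (1909 + 477 - 19 + 4) mod 7 = 2371 mod 7 = 5 -> Saturday (Mon=0 ... Sun=6)
January 1 is the anchor itself -> Saturday
Last day offset: 31 - 1 = 30 days
Weekday index = (5 + 30) mod 7 = 0

Monday, January 31


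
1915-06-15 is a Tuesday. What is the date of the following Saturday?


Current: Tuesday
Target: Saturday
Days ahead: 4

Next Saturday: 1915-06-19


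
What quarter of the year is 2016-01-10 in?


Month: January (month 1)
Q1: Jan-Mar, Q2: Apr-Jun, Q3: Jul-Sep, Q4: Oct-Dec

Q1


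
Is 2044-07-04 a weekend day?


Anchor: Jan 1, 2044. With p = 2044 - 1 = 2043: (p + p//4 - p//100 + p//400) mod 7 = (2043 + 510 - 20 + 5) mod 7 = 2538 mod 7 = 4 -> Friday (Mon=0 ... Sun=6)
Day of year: 186; offset = 185
Weekday index = (4 + 185) mod 7 = 0 -> Monday
Weekend days: Saturday, Sunday

No


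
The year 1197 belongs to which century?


Century = (year - 1) // 100 + 1
= (1197 - 1) // 100 + 1
= 1196 // 100 + 1
= 11 + 1

12th century


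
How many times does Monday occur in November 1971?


November 1971 has 30 days
Anchor: Jan 1, 1971. With p = 1971 - 1 = 1970: (p + p//4 - p//100 + p//400) mod 7 = (1970 + 492 - 19 + 4) mod 7 = 2447 mod 7 = 4 -> Friday (Mon=0 ... Sun=6)
Days before November (Jan-Oct): 304; November 1 index = (4 + 304) mod 7 = 0 -> Monday
First Monday is November 1
Mondays: 1, 8, 15, 22, 29

5 Mondays


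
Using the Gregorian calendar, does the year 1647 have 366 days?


Gregorian leap year rule: divisible by 4, but not by 100, unless also by 400.
1647 is not divisible by 4 -> not a leap year

No


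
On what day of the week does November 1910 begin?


Target: November 1, 1910
Anchor: Jan 1, 1910. With p = 1910 - 1 = 1909: (p + p//4 - p//100 + p//400) mod 7 = (1909 + 477 - 19 + 4) mod 7 = 2371 mod 7 = 5 -> Saturday (Mon=0 ... Sun=6)
Days before November (Jan-Oct): 304 days
Weekday index = (5 + 304) mod 7 = 1

Tuesday


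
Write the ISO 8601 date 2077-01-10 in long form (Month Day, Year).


ISO 2077-01-10 parses as year=2077, month=01, day=10
Month 1 -> January

January 10, 2077


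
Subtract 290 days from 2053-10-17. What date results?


Start: 2053-10-17, subtract 290 days
Back 17 days from October 17 reaches September 30, 2053 -> 273 left
September 2053 has 30 days -> back to August 31, 2053 -> 243 left
August 2053 has 31 days -> back to July 31, 2053 -> 212 left
July 2053 has 31 days -> back to June 30, 2053 -> 181 left
June 2053 has 30 days -> back to May 31, 2053 -> 151 left
May 2053 has 31 days -> back to April 30, 2053 -> 120 left
April 2053 has 30 days -> back to March 31, 2053 -> 90 left
March 2053 has 31 days -> back to February 28, 2053 -> 59 left
February 2053 has 28 days -> back to January 31, 2053 -> 31 left
January 2053 has 31 days -> back to December 31, 2052 -> 0 left
December 2052: 31 - 0 = 31 -> lands on December 31

Result: 2052-12-31


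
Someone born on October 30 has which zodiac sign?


Date: October 30
Conventional tropical zodiac dates: Scorpio from October 23 onward; Sagittarius starts November 22
October 30 falls within the Scorpio range

Scorpio


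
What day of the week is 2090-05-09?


Date: May 9, 2090
Anchor: Jan 1, 2090. With p = 2090 - 1 = 2089: (p + p//4 - p//100 + p//400) mod 7 = (2089 + 522 - 20 + 5) mod 7 = 2596 mod 7 = 6 -> Sunday (Mon=0 ... Sun=6)
Days before May (Jan-Apr): 120; offset = 120 + 9 - 1 = 128
Weekday index = (6 + 128) mod 7 = 1

Day of the week: Tuesday


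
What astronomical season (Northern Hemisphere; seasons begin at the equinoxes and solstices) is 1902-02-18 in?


Date: February 18
Astronomical Winter (approx.; exact equinox/solstice day varies by year): December 21 to March 19
February 18 falls within the Winter window

Winter


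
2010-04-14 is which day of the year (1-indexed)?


Date: April 14, 2010
Days in months 1 through 3: 90
Plus 14 days in April

Day of year: 104


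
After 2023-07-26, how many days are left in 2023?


Day of year: 207 of 365
Remaining = 365 - 207

158 days


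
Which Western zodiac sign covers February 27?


Date: February 27
Conventional tropical zodiac dates: Pisces from February 19 onward; Aries starts March 21
February 27 falls within the Pisces range

Pisces


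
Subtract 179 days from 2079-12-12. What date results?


Start: 2079-12-12, subtract 179 days
Back 12 days from December 12 reaches November 30, 2079 -> 167 left
November 2079 has 30 days -> back to October 31, 2079 -> 137 left
October 2079 has 31 days -> back to September 30, 2079 -> 106 left
September 2079 has 30 days -> back to August 31, 2079 -> 76 left
August 2079 has 31 days -> back to July 31, 2079 -> 45 left
July 2079 has 31 days -> back to June 30, 2079 -> 14 left
June 2079: 30 - 14 = 16 -> lands on June 16

Result: 2079-06-16


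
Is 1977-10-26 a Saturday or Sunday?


Anchor: Jan 1, 1977. With p = 1977 - 1 = 1976: (p + p//4 - p//100 + p//400) mod 7 = (1976 + 494 - 19 + 4) mod 7 = 2455 mod 7 = 5 -> Saturday (Mon=0 ... Sun=6)
Day of year: 299; offset = 298
Weekday index = (5 + 298) mod 7 = 2 -> Wednesday
Weekend days: Saturday, Sunday

No


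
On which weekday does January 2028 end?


January 2028 has 31 days
Anchor: Jan 1, 2028. With p = 2028 - 1 = 2027: (p + p//4 - p//100 + p//400) mod 7 = (2027 + 506 - 20 + 5) mod 7 = 2518 mod 7 = 5 -> Saturday (Mon=0 ... Sun=6)
January 1 is the anchor itself -> Saturday
Last day offset: 31 - 1 = 30 days
Weekday index = (5 + 30) mod 7 = 0

Monday, January 31


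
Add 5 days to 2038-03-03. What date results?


Start: 2038-03-03, add 5 days
March 2038 has 31 days; 3 + 5 = 8 stays within March

Result: 2038-03-08


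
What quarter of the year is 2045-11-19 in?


Month: November (month 11)
Q1: Jan-Mar, Q2: Apr-Jun, Q3: Jul-Sep, Q4: Oct-Dec

Q4


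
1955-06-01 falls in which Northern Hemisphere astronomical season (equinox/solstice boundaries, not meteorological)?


Date: June 1
Astronomical Spring (approx.; exact equinox/solstice day varies by year): March 20 to June 20
June 1 falls within the Spring window

Spring


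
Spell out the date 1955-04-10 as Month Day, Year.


ISO 1955-04-10 parses as year=1955, month=04, day=10
Month 4 -> April

April 10, 1955


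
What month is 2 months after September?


September is month 9
9 + 2 = 11

November


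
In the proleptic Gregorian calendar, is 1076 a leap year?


Gregorian leap year rule: divisible by 4, but not by 100, unless also by 400.
1076 is divisible by 4 but not 100 -> leap year

Yes


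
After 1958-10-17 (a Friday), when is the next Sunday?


Current: Friday
Target: Sunday
Days ahead: 2

Next Sunday: 1958-10-19


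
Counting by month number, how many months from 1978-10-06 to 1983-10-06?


From October 1978 to October 1983
5 years * 12 = 60 months = 60

60 months


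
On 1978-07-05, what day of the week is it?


Date: July 5, 1978
Anchor: Jan 1, 1978. With p = 1978 - 1 = 1977: (p + p//4 - p//100 + p//400) mod 7 = (1977 + 494 - 19 + 4) mod 7 = 2456 mod 7 = 6 -> Sunday (Mon=0 ... Sun=6)
Days before July (Jan-Jun): 181; offset = 181 + 5 - 1 = 185
Weekday index = (6 + 185) mod 7 = 2

Day of the week: Wednesday


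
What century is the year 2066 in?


Century = (year - 1) // 100 + 1
= (2066 - 1) // 100 + 1
= 2065 // 100 + 1
= 20 + 1

21st century


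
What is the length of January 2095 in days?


January 2095

31 days


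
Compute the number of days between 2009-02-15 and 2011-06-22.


From 2009-02-15 to 2011-06-22
2009-02-15: days before February = 31; day of year = 31 + 15 = 46
2011-06-22: days before June = 31 + 28 + 31 + 30 + 31 = 151 (2011 is not a leap year); day of year = 151 + 22 = 173
Rest of 2009: 365 - 46 = 319
Full years 2010 (365): 365
Total = 319 + 365 + 173 = 857

857 days


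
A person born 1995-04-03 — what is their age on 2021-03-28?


Birth: 1995-04-03
Reference: 2021-03-28
Year difference: 2021 - 1995 = 26
Birthday not yet reached in 2021, subtract 1

25 years old


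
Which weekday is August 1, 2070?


Target: August 1, 2070
Anchor: Jan 1, 2070. With p = 2070 - 1 = 2069: (p + p//4 - p//100 + p//400) mod 7 = (2069 + 517 - 20 + 5) mod 7 = 2571 mod 7 = 2 -> Wednesday (Mon=0 ... Sun=6)
Days before August (Jan-Jul): 212 days
Weekday index = (2 + 212) mod 7 = 4

Friday


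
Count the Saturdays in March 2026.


March 2026 has 31 days
Anchor: Jan 1, 2026. With p = 2026 - 1 = 2025: (p + p//4 - p//100 + p//400) mod 7 = (2025 + 506 - 20 + 5) mod 7 = 2516 mod 7 = 3 -> Thursday (Mon=0 ... Sun=6)
Days before March (Jan-Feb): 59; March 1 index = (3 + 59) mod 7 = 6 -> Sunday
First Saturday is March 7
Saturdays: 7, 14, 21, 28

4 Saturdays


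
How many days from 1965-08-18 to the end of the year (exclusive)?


Day of year: 230 of 365
Remaining = 365 - 230

135 days


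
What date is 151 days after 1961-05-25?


Start: 1961-05-25, add 151 days
May 1961 has 31 days: 31 - 25 = 6 days to May 31 -> 145 left
June 1961 has 30 days -> 115 left
July 1961 has 31 days -> 84 left
August 1961 has 31 days -> 53 left
September 1961 has 30 days -> 23 left
October 1961: 23 <= 31 -> lands on October 23

Result: 1961-10-23


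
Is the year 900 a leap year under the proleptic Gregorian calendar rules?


Gregorian leap year rule: divisible by 4, but not by 100, unless also by 400.
900 is divisible by 100 but not 400 -> not a leap year

No


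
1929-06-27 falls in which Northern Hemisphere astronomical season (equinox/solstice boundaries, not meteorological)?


Date: June 27
Astronomical Summer (approx.; exact equinox/solstice day varies by year): June 21 to September 21
June 27 falls within the Summer window

Summer


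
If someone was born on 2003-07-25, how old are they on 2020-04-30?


Birth: 2003-07-25
Reference: 2020-04-30
Year difference: 2020 - 2003 = 17
Birthday not yet reached in 2020, subtract 1

16 years old


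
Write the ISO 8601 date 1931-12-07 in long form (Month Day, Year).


ISO 1931-12-07 parses as year=1931, month=12, day=07
Month 12 -> December

December 7, 1931


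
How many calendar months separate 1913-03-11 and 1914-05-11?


From March 1913 to May 1914
1 year * 12 = 12 months, plus 2 months = 14

14 months


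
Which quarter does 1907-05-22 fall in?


Month: May (month 5)
Q1: Jan-Mar, Q2: Apr-Jun, Q3: Jul-Sep, Q4: Oct-Dec

Q2


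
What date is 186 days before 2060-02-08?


Start: 2060-02-08, subtract 186 days
Back 8 days from February 8 reaches January 31, 2060 -> 178 left
January 2060 has 31 days -> back to December 31, 2059 -> 147 left
December 2059 has 31 days -> back to November 30, 2059 -> 116 left
November 2059 has 30 days -> back to October 31, 2059 -> 86 left
October 2059 has 31 days -> back to September 30, 2059 -> 55 left
September 2059 has 30 days -> back to August 31, 2059 -> 25 left
August 2059: 31 - 25 = 6 -> lands on August 6

Result: 2059-08-06


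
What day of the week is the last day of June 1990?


June 1990 has 30 days
Anchor: Jan 1, 1990. With p = 1990 - 1 = 1989: (p + p//4 - p//100 + p//400) mod 7 = (1989 + 497 - 19 + 4) mod 7 = 2471 mod 7 = 0 -> Monday (Mon=0 ... Sun=6)
Days before June (Jan-May): 151; June 1 index = (0 + 151) mod 7 = 4 -> Friday
Last day offset: 30 - 1 = 29 days
Weekday index = (4 + 29) mod 7 = 5

Saturday, June 30


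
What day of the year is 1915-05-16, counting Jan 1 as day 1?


Date: May 16, 1915
Days in months 1 through 4: 120
Plus 16 days in May

Day of year: 136


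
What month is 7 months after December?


December is month 12
12 + 7 = 19; wrap: 19 - 12 = 7

July


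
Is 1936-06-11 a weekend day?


Anchor: Jan 1, 1936. With p = 1936 - 1 = 1935: (p + p//4 - p//100 + p//400) mod 7 = (1935 + 483 - 19 + 4) mod 7 = 2403 mod 7 = 2 -> Wednesday (Mon=0 ... Sun=6)
Day of year: 163; offset = 162
Weekday index = (2 + 162) mod 7 = 3 -> Thursday
Weekend days: Saturday, Sunday

No


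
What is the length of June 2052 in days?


June 2052

30 days


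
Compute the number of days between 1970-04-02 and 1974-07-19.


From 1970-04-02 to 1974-07-19
1970-04-02: days before April = 31 + 28 + 31 = 90 (1970 is not a leap year); day of year = 90 + 2 = 92
1974-07-19: days before July = 31 + 28 + 31 + 30 + 31 + 30 = 181 (1974 is not a leap year); day of year = 181 + 19 = 200
Rest of 1970: 365 - 92 = 273
Full years 1971 (365), 1972 (366), 1973 (365): 1096
Total = 273 + 1096 + 200 = 1569

1569 days


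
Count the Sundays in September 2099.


September 2099 has 30 days
Anchor: Jan 1, 2099. With p = 2099 - 1 = 2098: (p + p//4 - p//100 + p//400) mod 7 = (2098 + 524 - 20 + 5) mod 7 = 2607 mod 7 = 3 -> Thursday (Mon=0 ... Sun=6)
Days before September (Jan-Aug): 243; September 1 index = (3 + 243) mod 7 = 1 -> Tuesday
First Sunday is September 6
Sundays: 6, 13, 20, 27

4 Sundays


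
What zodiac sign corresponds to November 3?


Date: November 3
Conventional tropical zodiac dates: Scorpio from October 23 onward; Sagittarius starts November 22
November 3 falls within the Scorpio range

Scorpio


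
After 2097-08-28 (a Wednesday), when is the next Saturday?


Current: Wednesday
Target: Saturday
Days ahead: 3

Next Saturday: 2097-08-31


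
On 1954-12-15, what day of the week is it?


Date: December 15, 1954
Anchor: Jan 1, 1954. With p = 1954 - 1 = 1953: (p + p//4 - p//100 + p//400) mod 7 = (1953 + 488 - 19 + 4) mod 7 = 2426 mod 7 = 4 -> Friday (Mon=0 ... Sun=6)
Days before December (Jan-Nov): 334; offset = 334 + 15 - 1 = 348
Weekday index = (4 + 348) mod 7 = 2

Day of the week: Wednesday


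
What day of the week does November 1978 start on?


Target: November 1, 1978
Anchor: Jan 1, 1978. With p = 1978 - 1 = 1977: (p + p//4 - p//100 + p//400) mod 7 = (1977 + 494 - 19 + 4) mod 7 = 2456 mod 7 = 6 -> Sunday (Mon=0 ... Sun=6)
Days before November (Jan-Oct): 304 days
Weekday index = (6 + 304) mod 7 = 2

Wednesday


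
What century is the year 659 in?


Century = (year - 1) // 100 + 1
= (659 - 1) // 100 + 1
= 658 // 100 + 1
= 6 + 1

7th century


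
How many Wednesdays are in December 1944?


December 1944 has 31 days
Anchor: Jan 1, 1944. With p = 1944 - 1 = 1943: (p + p//4 - p//100 + p//400) mod 7 = (1943 + 485 - 19 + 4) mod 7 = 2413 mod 7 = 5 -> Saturday (Mon=0 ... Sun=6)
Days before December (Jan-Nov): 335; December 1 index = (5 + 335) mod 7 = 4 -> Friday
First Wednesday is December 6
Wednesdays: 6, 13, 20, 27

4 Wednesdays


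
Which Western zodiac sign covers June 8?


Date: June 8
Conventional tropical zodiac dates: Gemini from May 21 onward; Cancer starts June 21
June 8 falls within the Gemini range

Gemini
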